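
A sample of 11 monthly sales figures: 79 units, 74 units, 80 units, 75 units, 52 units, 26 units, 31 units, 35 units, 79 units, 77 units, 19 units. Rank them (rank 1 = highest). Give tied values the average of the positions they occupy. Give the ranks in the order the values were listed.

Sorted (descending): 80, 79, 79, 77, 75, 74, 52, 35, 31, 26, 19
The 2 values of 79 occupy positions 2–3 → average rank (2+3)/2 = 2.5.

2.5, 6, 1, 5, 7, 10, 9, 8, 2.5, 4, 11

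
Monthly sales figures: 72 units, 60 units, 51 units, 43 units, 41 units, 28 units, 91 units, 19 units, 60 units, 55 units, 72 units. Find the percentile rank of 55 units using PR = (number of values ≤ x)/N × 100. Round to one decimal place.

N = 11.
Strictly below 55: 5. Equal to 55: 1.
PR = 6/11 × 100 = 54.5

54.5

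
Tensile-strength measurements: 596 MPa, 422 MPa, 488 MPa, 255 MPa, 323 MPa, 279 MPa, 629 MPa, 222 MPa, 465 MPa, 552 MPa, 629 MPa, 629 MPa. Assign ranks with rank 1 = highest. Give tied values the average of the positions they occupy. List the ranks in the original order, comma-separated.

Sorted (descending): 629, 629, 629, 596, 552, 488, 465, 422, 323, 279, 255, 222
The 3 values of 629 occupy positions 1–3 → average rank 2.

4, 8, 6, 11, 9, 10, 2, 12, 7, 5, 2, 2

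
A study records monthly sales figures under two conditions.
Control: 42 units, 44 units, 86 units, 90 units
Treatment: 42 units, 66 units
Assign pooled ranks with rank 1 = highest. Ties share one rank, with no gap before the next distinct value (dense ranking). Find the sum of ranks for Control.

12

Sorted (descending): 90, 86, 66, 44, 42, 42
The 2 values of 42 share dense rank 5.
Remaining distinct values take the next consecutive integers.
Control values → pooled ranks: 42→5, 44→4, 86→2, 90→1
Rank sum = 5 + 4 + 2 + 1 = 12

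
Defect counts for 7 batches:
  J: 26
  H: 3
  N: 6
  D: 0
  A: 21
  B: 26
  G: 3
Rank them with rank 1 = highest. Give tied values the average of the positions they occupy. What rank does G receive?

5.5

Sorted (descending): 26, 26, 21, 6, 3, 3, 0
The 2 values of 26 occupy positions 1–2 → average rank (1+2)/2 = 1.5.
The 2 values of 3 occupy positions 5–6 → average rank (5+6)/2 = 5.5.
G has value 3 → rank 5.5.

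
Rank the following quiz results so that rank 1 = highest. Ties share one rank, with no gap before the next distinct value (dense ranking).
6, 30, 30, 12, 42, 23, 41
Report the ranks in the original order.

Sorted (descending): 42, 41, 30, 30, 23, 12, 6
The 2 values of 30 share dense rank 3.
Remaining distinct values take the next consecutive integers.

6, 3, 3, 5, 1, 4, 2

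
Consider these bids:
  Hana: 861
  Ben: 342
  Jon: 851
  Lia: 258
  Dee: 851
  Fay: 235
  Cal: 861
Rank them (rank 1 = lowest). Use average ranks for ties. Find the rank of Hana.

6.5

Sorted (ascending): 235, 258, 342, 851, 851, 861, 861
The 2 values of 851 occupy positions 4–5 → average rank (4+5)/2 = 4.5.
The 2 values of 861 occupy positions 6–7 → average rank (6+7)/2 = 6.5.
Hana has value 861 → rank 6.5.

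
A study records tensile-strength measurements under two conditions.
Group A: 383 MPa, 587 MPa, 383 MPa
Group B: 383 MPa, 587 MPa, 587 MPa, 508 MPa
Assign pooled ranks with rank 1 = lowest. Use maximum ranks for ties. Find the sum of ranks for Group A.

Sorted (ascending): 383, 383, 383, 508, 587, 587, 587
The 3 values of 383 occupy positions 1–3 → each gets rank 3.
The 3 values of 587 occupy positions 5–7 → each gets rank 7.
Group A values → pooled ranks: 383→3, 587→7, 383→3
Rank sum = 3 + 7 + 3 = 13

13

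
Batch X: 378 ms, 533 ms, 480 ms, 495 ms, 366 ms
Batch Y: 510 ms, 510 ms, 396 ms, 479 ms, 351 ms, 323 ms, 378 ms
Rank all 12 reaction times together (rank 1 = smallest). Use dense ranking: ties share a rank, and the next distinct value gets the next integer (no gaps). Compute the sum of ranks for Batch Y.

36

Sorted (ascending): 323, 351, 366, 378, 378, 396, 479, 480, 495, 510, 510, 533
The 2 values of 378 share dense rank 4.
The 2 values of 510 share dense rank 9.
Remaining distinct values take the next consecutive integers.
Batch Y values → pooled ranks: 510→9, 510→9, 396→5, 479→6, 351→2, 323→1, 378→4
Rank sum = 9 + 9 + 5 + 6 + 2 + 1 + 4 = 36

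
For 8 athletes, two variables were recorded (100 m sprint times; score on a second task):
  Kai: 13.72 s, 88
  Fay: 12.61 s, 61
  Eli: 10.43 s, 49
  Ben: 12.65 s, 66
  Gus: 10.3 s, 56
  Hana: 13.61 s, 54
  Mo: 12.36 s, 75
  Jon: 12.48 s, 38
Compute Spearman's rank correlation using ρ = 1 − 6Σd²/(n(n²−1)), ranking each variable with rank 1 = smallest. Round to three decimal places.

0.405

Ranks of variable 1: 8, 5, 2, 6, 1, 7, 3, 4
Ranks of variable 2: 8, 5, 2, 6, 4, 3, 7, 1
d = r₁ − r₂: 0, 0, 0, 0, -3, 4, -4, 3
d²: 0, 0, 0, 0, 9, 16, 16, 9; Σd² = 50
ρ = 1 − 6·50/(8·63) = 1 − 300/504 = 0.405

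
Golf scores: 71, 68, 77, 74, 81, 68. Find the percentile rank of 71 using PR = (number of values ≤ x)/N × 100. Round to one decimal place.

N = 6.
Strictly below 71: 2. Equal to 71: 1.
PR = 3/6 × 100 = 50.0

50.0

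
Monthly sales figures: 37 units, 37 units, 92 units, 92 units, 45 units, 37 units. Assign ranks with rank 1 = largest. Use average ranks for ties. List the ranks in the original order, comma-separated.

Sorted (descending): 92, 92, 45, 37, 37, 37
The 2 values of 92 occupy positions 1–2 → average rank (1+2)/2 = 1.5.
The 3 values of 37 occupy positions 4–6 → average rank 5.

5, 5, 1.5, 1.5, 3, 5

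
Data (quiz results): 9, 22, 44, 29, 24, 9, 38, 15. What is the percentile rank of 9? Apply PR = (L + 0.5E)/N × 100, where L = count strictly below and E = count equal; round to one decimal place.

12.5

N = 8.
Strictly below 9: 0. Equal to 9: 2.
PR = (0 + 0.5·2)/8 × 100 = 12.5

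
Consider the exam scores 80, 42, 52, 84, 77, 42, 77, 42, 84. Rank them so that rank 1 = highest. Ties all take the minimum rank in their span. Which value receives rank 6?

52

Sorted (descending): 84, 84, 80, 77, 77, 52, 42, 42, 42
The 2 values of 84 occupy positions 1–2 → each gets rank 1.
The 2 values of 77 occupy positions 4–5 → each gets rank 4.
The 3 values of 42 occupy positions 7–9 → each gets rank 7.
Rank 6 → value 52.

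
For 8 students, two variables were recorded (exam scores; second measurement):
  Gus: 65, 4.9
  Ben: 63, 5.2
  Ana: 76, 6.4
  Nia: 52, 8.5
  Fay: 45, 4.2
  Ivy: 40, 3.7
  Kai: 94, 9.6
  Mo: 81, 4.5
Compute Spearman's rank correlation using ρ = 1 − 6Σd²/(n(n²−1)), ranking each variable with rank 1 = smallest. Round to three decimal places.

Ranks of variable 1: 5, 4, 6, 3, 2, 1, 8, 7
Ranks of variable 2: 4, 5, 6, 7, 2, 1, 8, 3
d = r₁ − r₂: 1, -1, 0, -4, 0, 0, 0, 4
d²: 1, 1, 0, 16, 0, 0, 0, 16; Σd² = 34
ρ = 1 − 6·34/(8·63) = 1 − 204/504 = 0.595

0.595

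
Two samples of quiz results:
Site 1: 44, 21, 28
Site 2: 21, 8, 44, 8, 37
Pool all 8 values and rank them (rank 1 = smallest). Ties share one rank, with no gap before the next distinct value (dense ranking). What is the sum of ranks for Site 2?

Sorted (ascending): 8, 8, 21, 21, 28, 37, 44, 44
The 2 values of 8 share dense rank 1.
The 2 values of 21 share dense rank 2.
The 2 values of 44 share dense rank 5.
Remaining distinct values take the next consecutive integers.
Site 2 values → pooled ranks: 21→2, 8→1, 44→5, 8→1, 37→4
Rank sum = 2 + 1 + 5 + 1 + 4 = 13

13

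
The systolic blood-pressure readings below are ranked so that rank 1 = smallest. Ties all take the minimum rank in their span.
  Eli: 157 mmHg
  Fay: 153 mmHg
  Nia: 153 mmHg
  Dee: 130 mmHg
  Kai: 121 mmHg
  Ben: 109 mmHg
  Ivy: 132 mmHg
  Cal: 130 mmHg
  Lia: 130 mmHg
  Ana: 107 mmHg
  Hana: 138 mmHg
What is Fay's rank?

9

Sorted (ascending): 107, 109, 121, 130, 130, 130, 132, 138, 153, 153, 157
The 3 values of 130 occupy positions 4–6 → each gets rank 4.
The 2 values of 153 occupy positions 9–10 → each gets rank 9.
Fay has value 153 mmHg → rank 9.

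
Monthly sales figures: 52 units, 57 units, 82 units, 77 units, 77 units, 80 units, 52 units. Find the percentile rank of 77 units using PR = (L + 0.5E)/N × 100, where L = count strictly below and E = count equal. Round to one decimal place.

N = 7.
Strictly below 77: 3. Equal to 77: 2.
PR = (3 + 0.5·2)/7 × 100 = 57.1

57.1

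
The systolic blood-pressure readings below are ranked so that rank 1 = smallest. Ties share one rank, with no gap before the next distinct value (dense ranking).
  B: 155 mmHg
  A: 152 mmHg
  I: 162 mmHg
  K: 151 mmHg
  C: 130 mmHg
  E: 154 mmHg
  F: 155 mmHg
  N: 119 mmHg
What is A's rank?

Sorted (ascending): 119, 130, 151, 152, 154, 155, 155, 162
The 2 values of 155 share dense rank 6.
Remaining distinct values take the next consecutive integers.
A has value 152 mmHg → rank 4.

4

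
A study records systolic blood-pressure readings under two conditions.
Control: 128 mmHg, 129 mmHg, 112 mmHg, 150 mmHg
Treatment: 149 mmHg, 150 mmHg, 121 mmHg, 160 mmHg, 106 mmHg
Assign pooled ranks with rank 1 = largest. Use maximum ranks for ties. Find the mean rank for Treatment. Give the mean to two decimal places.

4.80

Sorted (descending): 160, 150, 150, 149, 129, 128, 121, 112, 106
The 2 values of 150 occupy positions 2–3 → each gets rank 3.
Treatment values → pooled ranks: 149→4, 150→3, 121→7, 160→1, 106→9
Mean rank = (4 + 3 + 7 + 1 + 9) / 5 = 4.80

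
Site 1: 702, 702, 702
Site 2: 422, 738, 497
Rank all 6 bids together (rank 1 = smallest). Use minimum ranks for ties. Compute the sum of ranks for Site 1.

Sorted (ascending): 422, 497, 702, 702, 702, 738
The 3 values of 702 occupy positions 3–5 → each gets rank 3.
Site 1 values → pooled ranks: 702→3, 702→3, 702→3
Rank sum = 3 + 3 + 3 = 9

9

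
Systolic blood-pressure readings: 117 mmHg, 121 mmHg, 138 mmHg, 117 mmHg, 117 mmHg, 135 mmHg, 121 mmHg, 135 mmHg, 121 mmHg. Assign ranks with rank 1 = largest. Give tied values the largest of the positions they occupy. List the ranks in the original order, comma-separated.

Sorted (descending): 138, 135, 135, 121, 121, 121, 117, 117, 117
The 2 values of 135 occupy positions 2–3 → each gets rank 3.
The 3 values of 121 occupy positions 4–6 → each gets rank 6.
The 3 values of 117 occupy positions 7–9 → each gets rank 9.

9, 6, 1, 9, 9, 3, 6, 3, 6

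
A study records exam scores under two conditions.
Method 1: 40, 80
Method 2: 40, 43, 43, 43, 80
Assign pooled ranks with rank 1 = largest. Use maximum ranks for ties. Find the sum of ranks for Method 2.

Sorted (descending): 80, 80, 43, 43, 43, 40, 40
The 2 values of 80 occupy positions 1–2 → each gets rank 2.
The 3 values of 43 occupy positions 3–5 → each gets rank 5.
The 2 values of 40 occupy positions 6–7 → each gets rank 7.
Method 2 values → pooled ranks: 40→7, 43→5, 43→5, 43→5, 80→2
Rank sum = 7 + 5 + 5 + 5 + 2 = 24

24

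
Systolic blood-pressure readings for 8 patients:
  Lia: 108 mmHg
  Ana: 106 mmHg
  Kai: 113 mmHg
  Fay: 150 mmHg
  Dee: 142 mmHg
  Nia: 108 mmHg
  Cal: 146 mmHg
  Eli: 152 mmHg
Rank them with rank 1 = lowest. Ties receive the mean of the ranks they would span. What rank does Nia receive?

2.5

Sorted (ascending): 106, 108, 108, 113, 142, 146, 150, 152
The 2 values of 108 occupy positions 2–3 → average rank (2+3)/2 = 2.5.
Nia has value 108 mmHg → rank 2.5.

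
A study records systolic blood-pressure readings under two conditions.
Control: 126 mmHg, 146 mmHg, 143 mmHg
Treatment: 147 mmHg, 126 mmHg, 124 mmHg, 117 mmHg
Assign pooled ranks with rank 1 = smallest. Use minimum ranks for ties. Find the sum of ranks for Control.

14

Sorted (ascending): 117, 124, 126, 126, 143, 146, 147
The 2 values of 126 occupy positions 3–4 → each gets rank 3.
Control values → pooled ranks: 126→3, 146→6, 143→5
Rank sum = 3 + 6 + 5 = 14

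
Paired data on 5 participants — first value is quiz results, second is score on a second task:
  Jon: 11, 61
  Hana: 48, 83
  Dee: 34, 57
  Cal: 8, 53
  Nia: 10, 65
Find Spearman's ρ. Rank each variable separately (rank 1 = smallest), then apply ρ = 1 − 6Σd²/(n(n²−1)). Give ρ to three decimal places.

0.600

Ranks of variable 1: 3, 5, 4, 1, 2
Ranks of variable 2: 3, 5, 2, 1, 4
d = r₁ − r₂: 0, 0, 2, 0, -2
d²: 0, 0, 4, 0, 4; Σd² = 8
ρ = 1 − 6·8/(5·24) = 1 − 48/120 = 0.600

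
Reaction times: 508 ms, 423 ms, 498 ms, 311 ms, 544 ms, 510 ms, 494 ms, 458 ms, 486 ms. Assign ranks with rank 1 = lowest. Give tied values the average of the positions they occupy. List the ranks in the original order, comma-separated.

Sorted (ascending): 311, 423, 458, 486, 494, 498, 508, 510, 544
No ties — each value takes its position as its rank.

7, 2, 6, 1, 9, 8, 5, 3, 4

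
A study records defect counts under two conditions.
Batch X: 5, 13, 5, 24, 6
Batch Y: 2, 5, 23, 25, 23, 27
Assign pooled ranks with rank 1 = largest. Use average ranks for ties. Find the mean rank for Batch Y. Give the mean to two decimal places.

Sorted (descending): 27, 25, 24, 23, 23, 13, 6, 5, 5, 5, 2
The 2 values of 23 occupy positions 4–5 → average rank (4+5)/2 = 4.5.
The 3 values of 5 occupy positions 8–10 → average rank 9.
Batch Y values → pooled ranks: 2→11, 5→9, 23→4.5, 25→2, 23→4.5, 27→1
Mean rank = (11 + 9 + 4.5 + 2 + 4.5 + 1) / 6 = 5.33

5.33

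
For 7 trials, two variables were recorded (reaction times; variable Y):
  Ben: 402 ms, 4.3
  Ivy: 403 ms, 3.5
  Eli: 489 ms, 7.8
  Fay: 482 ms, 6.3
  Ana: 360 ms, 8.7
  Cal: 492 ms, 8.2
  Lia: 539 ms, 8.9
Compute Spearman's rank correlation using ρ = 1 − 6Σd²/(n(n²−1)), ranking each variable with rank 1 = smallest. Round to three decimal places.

0.429

Ranks of variable 1: 2, 3, 5, 4, 1, 6, 7
Ranks of variable 2: 2, 1, 4, 3, 6, 5, 7
d = r₁ − r₂: 0, 2, 1, 1, -5, 1, 0
d²: 0, 4, 1, 1, 25, 1, 0; Σd² = 32
ρ = 1 − 6·32/(7·48) = 1 − 192/336 = 0.429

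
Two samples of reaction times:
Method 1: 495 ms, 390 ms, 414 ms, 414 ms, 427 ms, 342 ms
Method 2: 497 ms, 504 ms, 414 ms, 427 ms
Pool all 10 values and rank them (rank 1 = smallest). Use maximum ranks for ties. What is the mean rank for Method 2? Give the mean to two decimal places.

7.75

Sorted (ascending): 342, 390, 414, 414, 414, 427, 427, 495, 497, 504
The 3 values of 414 occupy positions 3–5 → each gets rank 5.
The 2 values of 427 occupy positions 6–7 → each gets rank 7.
Method 2 values → pooled ranks: 497→9, 504→10, 414→5, 427→7
Mean rank = (9 + 10 + 5 + 7) / 4 = 7.75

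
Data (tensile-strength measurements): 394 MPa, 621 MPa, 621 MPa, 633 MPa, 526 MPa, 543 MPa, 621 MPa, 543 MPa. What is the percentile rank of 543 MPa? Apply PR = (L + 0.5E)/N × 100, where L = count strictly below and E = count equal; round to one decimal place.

37.5

N = 8.
Strictly below 543: 2. Equal to 543: 2.
PR = (2 + 0.5·2)/8 × 100 = 37.5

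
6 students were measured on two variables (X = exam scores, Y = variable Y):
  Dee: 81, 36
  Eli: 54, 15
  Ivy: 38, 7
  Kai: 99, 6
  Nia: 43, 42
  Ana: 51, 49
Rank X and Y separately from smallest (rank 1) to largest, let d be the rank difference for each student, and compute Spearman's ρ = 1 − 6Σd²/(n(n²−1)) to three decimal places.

Ranks of variable 1: 5, 4, 1, 6, 2, 3
Ranks of variable 2: 4, 3, 2, 1, 5, 6
d = r₁ − r₂: 1, 1, -1, 5, -3, -3
d²: 1, 1, 1, 25, 9, 9; Σd² = 46
ρ = 1 − 6·46/(6·35) = 1 − 276/210 = -0.314

-0.314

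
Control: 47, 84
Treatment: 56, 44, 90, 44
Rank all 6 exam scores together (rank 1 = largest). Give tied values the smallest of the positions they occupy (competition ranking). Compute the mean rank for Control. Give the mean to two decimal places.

3.00

Sorted (descending): 90, 84, 56, 47, 44, 44
The 2 values of 44 occupy positions 5–6 → each gets rank 5.
Control values → pooled ranks: 47→4, 84→2
Mean rank = (4 + 2) / 2 = 3.00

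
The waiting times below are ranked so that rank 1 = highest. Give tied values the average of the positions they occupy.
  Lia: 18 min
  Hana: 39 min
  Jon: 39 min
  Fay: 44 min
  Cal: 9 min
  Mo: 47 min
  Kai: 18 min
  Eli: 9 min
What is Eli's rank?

7.5

Sorted (descending): 47, 44, 39, 39, 18, 18, 9, 9
The 2 values of 39 occupy positions 3–4 → average rank (3+4)/2 = 3.5.
The 2 values of 18 occupy positions 5–6 → average rank (5+6)/2 = 5.5.
The 2 values of 9 occupy positions 7–8 → average rank (7+8)/2 = 7.5.
Eli has value 9 min → rank 7.5.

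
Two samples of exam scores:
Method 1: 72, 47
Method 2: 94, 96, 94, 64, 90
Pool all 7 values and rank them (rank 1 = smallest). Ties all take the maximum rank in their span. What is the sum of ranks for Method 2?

25

Sorted (ascending): 47, 64, 72, 90, 94, 94, 96
The 2 values of 94 occupy positions 5–6 → each gets rank 6.
Method 2 values → pooled ranks: 94→6, 96→7, 94→6, 64→2, 90→4
Rank sum = 6 + 7 + 6 + 2 + 4 = 25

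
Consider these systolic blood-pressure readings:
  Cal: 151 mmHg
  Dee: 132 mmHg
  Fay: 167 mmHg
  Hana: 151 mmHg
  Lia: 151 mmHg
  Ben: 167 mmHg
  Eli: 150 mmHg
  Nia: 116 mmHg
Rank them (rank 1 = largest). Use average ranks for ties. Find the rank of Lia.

4

Sorted (descending): 167, 167, 151, 151, 151, 150, 132, 116
The 2 values of 167 occupy positions 1–2 → average rank (1+2)/2 = 1.5.
The 3 values of 151 occupy positions 3–5 → average rank 4.
Lia has value 151 mmHg → rank 4.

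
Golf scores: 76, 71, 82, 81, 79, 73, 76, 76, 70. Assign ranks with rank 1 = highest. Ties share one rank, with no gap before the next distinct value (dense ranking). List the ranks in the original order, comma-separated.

Sorted (descending): 82, 81, 79, 76, 76, 76, 73, 71, 70
The 3 values of 76 share dense rank 4.
Remaining distinct values take the next consecutive integers.

4, 6, 1, 2, 3, 5, 4, 4, 7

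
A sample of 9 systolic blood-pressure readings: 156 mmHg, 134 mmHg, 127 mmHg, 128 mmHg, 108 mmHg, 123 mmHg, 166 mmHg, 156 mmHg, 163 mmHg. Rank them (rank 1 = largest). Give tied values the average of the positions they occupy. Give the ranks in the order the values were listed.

3.5, 5, 7, 6, 9, 8, 1, 3.5, 2

Sorted (descending): 166, 163, 156, 156, 134, 128, 127, 123, 108
The 2 values of 156 occupy positions 3–4 → average rank (3+4)/2 = 3.5.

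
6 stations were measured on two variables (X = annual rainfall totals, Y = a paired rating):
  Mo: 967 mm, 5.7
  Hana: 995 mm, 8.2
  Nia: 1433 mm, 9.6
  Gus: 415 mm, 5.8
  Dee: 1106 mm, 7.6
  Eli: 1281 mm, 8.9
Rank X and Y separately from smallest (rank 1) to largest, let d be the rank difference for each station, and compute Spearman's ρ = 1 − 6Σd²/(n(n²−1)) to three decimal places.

Ranks of variable 1: 2, 3, 6, 1, 4, 5
Ranks of variable 2: 1, 4, 6, 2, 3, 5
d = r₁ − r₂: 1, -1, 0, -1, 1, 0
d²: 1, 1, 0, 1, 1, 0; Σd² = 4
ρ = 1 − 6·4/(6·35) = 1 − 24/210 = 0.886

0.886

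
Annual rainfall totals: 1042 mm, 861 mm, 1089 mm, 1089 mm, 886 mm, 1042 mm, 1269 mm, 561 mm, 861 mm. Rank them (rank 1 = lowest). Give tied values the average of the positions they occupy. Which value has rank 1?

561

Sorted (ascending): 561, 861, 861, 886, 1042, 1042, 1089, 1089, 1269
The 2 values of 861 occupy positions 2–3 → average rank (2+3)/2 = 2.5.
The 2 values of 1042 occupy positions 5–6 → average rank (5+6)/2 = 5.5.
The 2 values of 1089 occupy positions 7–8 → average rank (7+8)/2 = 7.5.
Rank 1 → value 561.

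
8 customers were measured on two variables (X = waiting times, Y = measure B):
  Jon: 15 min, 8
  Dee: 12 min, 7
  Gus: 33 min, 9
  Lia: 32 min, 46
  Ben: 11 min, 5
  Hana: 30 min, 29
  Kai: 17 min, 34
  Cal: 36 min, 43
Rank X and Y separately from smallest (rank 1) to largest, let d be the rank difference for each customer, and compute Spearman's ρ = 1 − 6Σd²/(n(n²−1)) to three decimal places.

0.786

Ranks of variable 1: 3, 2, 7, 6, 1, 5, 4, 8
Ranks of variable 2: 3, 2, 4, 8, 1, 5, 6, 7
d = r₁ − r₂: 0, 0, 3, -2, 0, 0, -2, 1
d²: 0, 0, 9, 4, 0, 0, 4, 1; Σd² = 18
ρ = 1 − 6·18/(8·63) = 1 − 108/504 = 0.786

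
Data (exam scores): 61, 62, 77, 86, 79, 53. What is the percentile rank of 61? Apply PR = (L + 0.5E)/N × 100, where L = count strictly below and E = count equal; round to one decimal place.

25.0

N = 6.
Strictly below 61: 1. Equal to 61: 1.
PR = (1 + 0.5·1)/6 × 100 = 25.0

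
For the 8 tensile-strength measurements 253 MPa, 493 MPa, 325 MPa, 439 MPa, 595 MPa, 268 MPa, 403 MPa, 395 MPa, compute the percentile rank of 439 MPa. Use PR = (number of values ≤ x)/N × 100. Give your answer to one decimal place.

75.0

N = 8.
Strictly below 439: 5. Equal to 439: 1.
PR = 6/8 × 100 = 75.0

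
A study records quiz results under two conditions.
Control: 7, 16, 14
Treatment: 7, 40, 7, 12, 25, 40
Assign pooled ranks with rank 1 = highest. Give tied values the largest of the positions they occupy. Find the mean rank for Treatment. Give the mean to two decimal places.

Sorted (descending): 40, 40, 25, 16, 14, 12, 7, 7, 7
The 2 values of 40 occupy positions 1–2 → each gets rank 2.
The 3 values of 7 occupy positions 7–9 → each gets rank 9.
Treatment values → pooled ranks: 7→9, 40→2, 7→9, 12→6, 25→3, 40→2
Mean rank = (9 + 2 + 9 + 6 + 3 + 2) / 6 = 5.17

5.17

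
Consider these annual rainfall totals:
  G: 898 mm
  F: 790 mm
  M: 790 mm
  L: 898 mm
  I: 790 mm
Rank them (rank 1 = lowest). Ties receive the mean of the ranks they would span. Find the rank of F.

Sorted (ascending): 790, 790, 790, 898, 898
The 3 values of 790 occupy positions 1–3 → average rank 2.
The 2 values of 898 occupy positions 4–5 → average rank (4+5)/2 = 4.5.
F has value 790 mm → rank 2.

2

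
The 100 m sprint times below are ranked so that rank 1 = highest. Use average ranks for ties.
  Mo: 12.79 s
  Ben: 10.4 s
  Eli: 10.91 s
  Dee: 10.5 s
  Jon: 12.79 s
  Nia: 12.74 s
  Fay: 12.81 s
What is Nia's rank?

4

Sorted (descending): 12.81, 12.79, 12.79, 12.74, 10.91, 10.5, 10.4
The 2 values of 12.79 occupy positions 2–3 → average rank (2+3)/2 = 2.5.
Nia has value 12.74 s → rank 4.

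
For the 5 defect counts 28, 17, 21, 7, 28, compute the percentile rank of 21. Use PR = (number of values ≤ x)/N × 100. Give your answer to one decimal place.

N = 5.
Strictly below 21: 2. Equal to 21: 1.
PR = 3/5 × 100 = 60.0

60.0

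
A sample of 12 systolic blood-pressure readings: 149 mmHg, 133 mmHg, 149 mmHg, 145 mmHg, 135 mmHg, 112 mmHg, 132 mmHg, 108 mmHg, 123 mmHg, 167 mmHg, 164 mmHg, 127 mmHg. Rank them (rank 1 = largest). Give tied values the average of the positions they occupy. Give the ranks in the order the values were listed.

Sorted (descending): 167, 164, 149, 149, 145, 135, 133, 132, 127, 123, 112, 108
The 2 values of 149 occupy positions 3–4 → average rank (3+4)/2 = 3.5.

3.5, 7, 3.5, 5, 6, 11, 8, 12, 10, 1, 2, 9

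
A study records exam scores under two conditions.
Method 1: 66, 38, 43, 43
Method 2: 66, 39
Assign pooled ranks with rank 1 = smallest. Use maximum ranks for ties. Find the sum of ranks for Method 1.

15

Sorted (ascending): 38, 39, 43, 43, 66, 66
The 2 values of 43 occupy positions 3–4 → each gets rank 4.
The 2 values of 66 occupy positions 5–6 → each gets rank 6.
Method 1 values → pooled ranks: 66→6, 38→1, 43→4, 43→4
Rank sum = 6 + 1 + 4 + 4 = 15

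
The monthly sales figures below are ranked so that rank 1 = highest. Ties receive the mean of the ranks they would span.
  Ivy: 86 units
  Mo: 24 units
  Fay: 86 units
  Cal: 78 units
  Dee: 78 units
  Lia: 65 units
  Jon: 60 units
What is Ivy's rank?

Sorted (descending): 86, 86, 78, 78, 65, 60, 24
The 2 values of 86 occupy positions 1–2 → average rank (1+2)/2 = 1.5.
The 2 values of 78 occupy positions 3–4 → average rank (3+4)/2 = 3.5.
Ivy has value 86 units → rank 1.5.

1.5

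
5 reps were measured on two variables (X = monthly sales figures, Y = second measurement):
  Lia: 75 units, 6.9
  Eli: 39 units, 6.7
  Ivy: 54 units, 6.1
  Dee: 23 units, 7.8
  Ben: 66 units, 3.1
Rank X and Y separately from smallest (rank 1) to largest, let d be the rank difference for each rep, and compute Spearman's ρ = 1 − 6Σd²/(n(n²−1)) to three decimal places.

Ranks of variable 1: 5, 2, 3, 1, 4
Ranks of variable 2: 4, 3, 2, 5, 1
d = r₁ − r₂: 1, -1, 1, -4, 3
d²: 1, 1, 1, 16, 9; Σd² = 28
ρ = 1 − 6·28/(5·24) = 1 − 168/120 = -0.400

-0.400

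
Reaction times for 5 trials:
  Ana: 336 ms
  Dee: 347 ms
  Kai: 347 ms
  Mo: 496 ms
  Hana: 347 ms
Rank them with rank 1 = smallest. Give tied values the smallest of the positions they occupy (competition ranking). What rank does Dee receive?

Sorted (ascending): 336, 347, 347, 347, 496
The 3 values of 347 occupy positions 2–4 → each gets rank 2.
Dee has value 347 ms → rank 2.

2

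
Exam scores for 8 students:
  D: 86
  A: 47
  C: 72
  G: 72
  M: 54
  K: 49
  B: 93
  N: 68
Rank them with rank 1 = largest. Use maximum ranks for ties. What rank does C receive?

4

Sorted (descending): 93, 86, 72, 72, 68, 54, 49, 47
The 2 values of 72 occupy positions 3–4 → each gets rank 4.
C has value 72 → rank 4.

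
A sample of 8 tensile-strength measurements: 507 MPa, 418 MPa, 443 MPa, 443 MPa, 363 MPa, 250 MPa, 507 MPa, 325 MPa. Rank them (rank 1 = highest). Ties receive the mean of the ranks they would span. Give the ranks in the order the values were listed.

Sorted (descending): 507, 507, 443, 443, 418, 363, 325, 250
The 2 values of 507 occupy positions 1–2 → average rank (1+2)/2 = 1.5.
The 2 values of 443 occupy positions 3–4 → average rank (3+4)/2 = 3.5.

1.5, 5, 3.5, 3.5, 6, 8, 1.5, 7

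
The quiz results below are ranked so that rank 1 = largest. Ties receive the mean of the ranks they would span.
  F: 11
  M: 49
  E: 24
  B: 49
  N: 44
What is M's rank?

1.5

Sorted (descending): 49, 49, 44, 24, 11
The 2 values of 49 occupy positions 1–2 → average rank (1+2)/2 = 1.5.
M has value 49 → rank 1.5.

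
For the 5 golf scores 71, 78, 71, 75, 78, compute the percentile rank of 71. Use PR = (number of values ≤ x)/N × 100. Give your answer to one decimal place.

N = 5.
Strictly below 71: 0. Equal to 71: 2.
PR = 2/5 × 100 = 40.0

40.0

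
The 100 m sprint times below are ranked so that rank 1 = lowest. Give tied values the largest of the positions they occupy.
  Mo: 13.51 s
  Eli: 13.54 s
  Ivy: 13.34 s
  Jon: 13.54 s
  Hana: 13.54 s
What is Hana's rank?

Sorted (ascending): 13.34, 13.51, 13.54, 13.54, 13.54
The 3 values of 13.54 occupy positions 3–5 → each gets rank 5.
Hana has value 13.54 s → rank 5.

5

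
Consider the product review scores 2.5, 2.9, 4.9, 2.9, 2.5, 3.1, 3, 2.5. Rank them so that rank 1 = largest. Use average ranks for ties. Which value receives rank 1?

4.9

Sorted (descending): 4.9, 3.1, 3, 2.9, 2.9, 2.5, 2.5, 2.5
The 2 values of 2.9 occupy positions 4–5 → average rank (4+5)/2 = 4.5.
The 3 values of 2.5 occupy positions 6–8 → average rank 7.
Rank 1 → value 4.9.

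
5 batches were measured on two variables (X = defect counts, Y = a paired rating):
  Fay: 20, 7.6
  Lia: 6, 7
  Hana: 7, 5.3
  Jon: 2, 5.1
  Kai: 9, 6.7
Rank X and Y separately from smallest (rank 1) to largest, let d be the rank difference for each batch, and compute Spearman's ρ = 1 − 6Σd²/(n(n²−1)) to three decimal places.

Ranks of variable 1: 5, 2, 3, 1, 4
Ranks of variable 2: 5, 4, 2, 1, 3
d = r₁ − r₂: 0, -2, 1, 0, 1
d²: 0, 4, 1, 0, 1; Σd² = 6
ρ = 1 − 6·6/(5·24) = 1 − 36/120 = 0.700

0.700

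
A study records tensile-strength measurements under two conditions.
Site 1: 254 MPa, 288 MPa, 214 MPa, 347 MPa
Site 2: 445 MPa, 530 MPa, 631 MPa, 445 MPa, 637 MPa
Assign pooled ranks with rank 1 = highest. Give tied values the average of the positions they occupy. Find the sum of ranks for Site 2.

15

Sorted (descending): 637, 631, 530, 445, 445, 347, 288, 254, 214
The 2 values of 445 occupy positions 4–5 → average rank (4+5)/2 = 4.5.
Site 2 values → pooled ranks: 445→4.5, 530→3, 631→2, 445→4.5, 637→1
Rank sum = 4.5 + 3 + 2 + 4.5 + 1 = 15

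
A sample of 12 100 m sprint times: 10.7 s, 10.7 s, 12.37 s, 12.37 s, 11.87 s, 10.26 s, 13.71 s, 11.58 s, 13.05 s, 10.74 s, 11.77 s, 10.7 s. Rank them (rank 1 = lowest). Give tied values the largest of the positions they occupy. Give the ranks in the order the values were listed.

Sorted (ascending): 10.26, 10.7, 10.7, 10.7, 10.74, 11.58, 11.77, 11.87, 12.37, 12.37, 13.05, 13.71
The 3 values of 10.7 occupy positions 2–4 → each gets rank 4.
The 2 values of 12.37 occupy positions 9–10 → each gets rank 10.

4, 4, 10, 10, 8, 1, 12, 6, 11, 5, 7, 4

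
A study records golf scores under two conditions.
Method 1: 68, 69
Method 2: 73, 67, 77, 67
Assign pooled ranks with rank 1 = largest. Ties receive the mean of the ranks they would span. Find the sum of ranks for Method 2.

Sorted (descending): 77, 73, 69, 68, 67, 67
The 2 values of 67 occupy positions 5–6 → average rank (5+6)/2 = 5.5.
Method 2 values → pooled ranks: 73→2, 67→5.5, 77→1, 67→5.5
Rank sum = 2 + 5.5 + 1 + 5.5 = 14

14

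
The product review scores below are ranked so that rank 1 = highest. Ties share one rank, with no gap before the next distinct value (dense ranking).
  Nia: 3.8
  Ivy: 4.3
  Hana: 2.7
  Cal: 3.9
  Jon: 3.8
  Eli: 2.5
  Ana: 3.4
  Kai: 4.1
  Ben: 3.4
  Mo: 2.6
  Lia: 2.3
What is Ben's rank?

Sorted (descending): 4.3, 4.1, 3.9, 3.8, 3.8, 3.4, 3.4, 2.7, 2.6, 2.5, 2.3
The 2 values of 3.8 share dense rank 4.
The 2 values of 3.4 share dense rank 5.
Remaining distinct values take the next consecutive integers.
Ben has value 3.4 → rank 5.

5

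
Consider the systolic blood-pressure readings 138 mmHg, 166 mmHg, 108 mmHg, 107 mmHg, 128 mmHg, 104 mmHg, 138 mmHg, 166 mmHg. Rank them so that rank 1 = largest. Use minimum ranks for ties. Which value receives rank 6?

Sorted (descending): 166, 166, 138, 138, 128, 108, 107, 104
The 2 values of 166 occupy positions 1–2 → each gets rank 1.
The 2 values of 138 occupy positions 3–4 → each gets rank 3.
Rank 6 → value 108.

108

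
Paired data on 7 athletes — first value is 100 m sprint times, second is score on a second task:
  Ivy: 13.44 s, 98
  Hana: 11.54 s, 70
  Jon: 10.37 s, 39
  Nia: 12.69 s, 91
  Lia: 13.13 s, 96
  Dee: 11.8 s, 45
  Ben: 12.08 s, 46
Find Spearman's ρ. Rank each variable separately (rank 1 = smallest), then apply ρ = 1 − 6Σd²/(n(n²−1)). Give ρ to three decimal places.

Ranks of variable 1: 7, 2, 1, 5, 6, 3, 4
Ranks of variable 2: 7, 4, 1, 5, 6, 2, 3
d = r₁ − r₂: 0, -2, 0, 0, 0, 1, 1
d²: 0, 4, 0, 0, 0, 1, 1; Σd² = 6
ρ = 1 − 6·6/(7·48) = 1 − 36/336 = 0.893

0.893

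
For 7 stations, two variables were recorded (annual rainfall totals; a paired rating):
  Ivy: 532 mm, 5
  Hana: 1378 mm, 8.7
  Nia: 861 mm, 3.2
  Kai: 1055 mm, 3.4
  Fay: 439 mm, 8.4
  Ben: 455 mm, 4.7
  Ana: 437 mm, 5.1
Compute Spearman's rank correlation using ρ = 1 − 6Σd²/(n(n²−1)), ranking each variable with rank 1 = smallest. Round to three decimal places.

-0.143

Ranks of variable 1: 4, 7, 5, 6, 2, 3, 1
Ranks of variable 2: 4, 7, 1, 2, 6, 3, 5
d = r₁ − r₂: 0, 0, 4, 4, -4, 0, -4
d²: 0, 0, 16, 16, 16, 0, 16; Σd² = 64
ρ = 1 − 6·64/(7·48) = 1 − 384/336 = -0.143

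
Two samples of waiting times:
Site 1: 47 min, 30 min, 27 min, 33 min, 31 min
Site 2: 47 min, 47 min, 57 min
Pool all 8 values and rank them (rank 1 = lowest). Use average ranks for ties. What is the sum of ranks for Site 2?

20

Sorted (ascending): 27, 30, 31, 33, 47, 47, 47, 57
The 3 values of 47 occupy positions 5–7 → average rank 6.
Site 2 values → pooled ranks: 47→6, 47→6, 57→8
Rank sum = 6 + 6 + 8 = 20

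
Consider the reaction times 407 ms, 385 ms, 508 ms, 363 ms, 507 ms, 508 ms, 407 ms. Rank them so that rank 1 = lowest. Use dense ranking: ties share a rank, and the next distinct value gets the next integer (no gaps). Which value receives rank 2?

Sorted (ascending): 363, 385, 407, 407, 507, 508, 508
The 2 values of 407 share dense rank 3.
The 2 values of 508 share dense rank 5.
Remaining distinct values take the next consecutive integers.
Rank 2 → value 385.

385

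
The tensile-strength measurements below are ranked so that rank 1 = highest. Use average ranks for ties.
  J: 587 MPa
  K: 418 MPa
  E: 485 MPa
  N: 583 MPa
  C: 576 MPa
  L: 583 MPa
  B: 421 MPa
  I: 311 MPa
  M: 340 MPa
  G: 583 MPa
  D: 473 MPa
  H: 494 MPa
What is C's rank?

5

Sorted (descending): 587, 583, 583, 583, 576, 494, 485, 473, 421, 418, 340, 311
The 3 values of 583 occupy positions 2–4 → average rank 3.
C has value 576 MPa → rank 5.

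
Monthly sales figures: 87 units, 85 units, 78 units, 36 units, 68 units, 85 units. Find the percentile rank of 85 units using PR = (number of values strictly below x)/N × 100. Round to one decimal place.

50.0

N = 6.
Strictly below 85: 3. Equal to 85: 2.
PR = 3/6 × 100 = 50.0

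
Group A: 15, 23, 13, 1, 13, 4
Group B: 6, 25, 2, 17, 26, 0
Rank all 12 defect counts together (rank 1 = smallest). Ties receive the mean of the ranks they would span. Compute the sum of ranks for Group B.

Sorted (ascending): 0, 1, 2, 4, 6, 13, 13, 15, 17, 23, 25, 26
The 2 values of 13 occupy positions 6–7 → average rank (6+7)/2 = 6.5.
Group B values → pooled ranks: 6→5, 25→11, 2→3, 17→9, 26→12, 0→1
Rank sum = 5 + 11 + 3 + 9 + 12 + 1 = 41

41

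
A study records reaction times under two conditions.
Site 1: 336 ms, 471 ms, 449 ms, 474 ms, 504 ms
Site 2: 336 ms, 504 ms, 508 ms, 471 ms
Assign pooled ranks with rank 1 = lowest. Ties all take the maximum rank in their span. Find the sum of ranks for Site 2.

Sorted (ascending): 336, 336, 449, 471, 471, 474, 504, 504, 508
The 2 values of 336 occupy positions 1–2 → each gets rank 2.
The 2 values of 471 occupy positions 4–5 → each gets rank 5.
The 2 values of 504 occupy positions 7–8 → each gets rank 8.
Site 2 values → pooled ranks: 336→2, 504→8, 508→9, 471→5
Rank sum = 2 + 8 + 9 + 5 = 24

24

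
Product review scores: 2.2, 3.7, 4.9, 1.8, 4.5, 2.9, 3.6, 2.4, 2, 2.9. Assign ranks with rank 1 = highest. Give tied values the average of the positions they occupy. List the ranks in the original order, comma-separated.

8, 3, 1, 10, 2, 5.5, 4, 7, 9, 5.5

Sorted (descending): 4.9, 4.5, 3.7, 3.6, 2.9, 2.9, 2.4, 2.2, 2, 1.8
The 2 values of 2.9 occupy positions 5–6 → average rank (5+6)/2 = 5.5.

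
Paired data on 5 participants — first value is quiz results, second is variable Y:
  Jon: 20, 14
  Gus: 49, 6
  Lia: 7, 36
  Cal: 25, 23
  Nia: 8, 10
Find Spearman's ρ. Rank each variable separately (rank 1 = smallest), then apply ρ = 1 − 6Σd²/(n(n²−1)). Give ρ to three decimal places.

-0.600

Ranks of variable 1: 3, 5, 1, 4, 2
Ranks of variable 2: 3, 1, 5, 4, 2
d = r₁ − r₂: 0, 4, -4, 0, 0
d²: 0, 16, 16, 0, 0; Σd² = 32
ρ = 1 − 6·32/(5·24) = 1 − 192/120 = -0.600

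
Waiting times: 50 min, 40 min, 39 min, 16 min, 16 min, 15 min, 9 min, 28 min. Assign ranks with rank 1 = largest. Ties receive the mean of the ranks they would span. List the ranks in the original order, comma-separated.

Sorted (descending): 50, 40, 39, 28, 16, 16, 15, 9
The 2 values of 16 occupy positions 5–6 → average rank (5+6)/2 = 5.5.

1, 2, 3, 5.5, 5.5, 7, 8, 4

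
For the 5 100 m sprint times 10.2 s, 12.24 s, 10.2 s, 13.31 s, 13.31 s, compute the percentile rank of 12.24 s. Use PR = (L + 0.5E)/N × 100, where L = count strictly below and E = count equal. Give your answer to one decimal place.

50.0

N = 5.
Strictly below 12.24: 2. Equal to 12.24: 1.
PR = (2 + 0.5·1)/5 × 100 = 50.0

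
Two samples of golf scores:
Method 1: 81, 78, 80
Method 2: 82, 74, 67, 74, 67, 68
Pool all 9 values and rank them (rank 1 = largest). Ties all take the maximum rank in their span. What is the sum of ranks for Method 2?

Sorted (descending): 82, 81, 80, 78, 74, 74, 68, 67, 67
The 2 values of 74 occupy positions 5–6 → each gets rank 6.
The 2 values of 67 occupy positions 8–9 → each gets rank 9.
Method 2 values → pooled ranks: 82→1, 74→6, 67→9, 74→6, 67→9, 68→7
Rank sum = 1 + 6 + 9 + 6 + 9 + 7 = 38

38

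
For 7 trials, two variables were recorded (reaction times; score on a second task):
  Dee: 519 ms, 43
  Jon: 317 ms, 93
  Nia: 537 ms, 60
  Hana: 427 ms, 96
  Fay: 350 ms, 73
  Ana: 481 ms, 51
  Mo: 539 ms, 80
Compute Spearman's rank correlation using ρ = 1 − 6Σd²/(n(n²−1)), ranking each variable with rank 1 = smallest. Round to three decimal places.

Ranks of variable 1: 5, 1, 6, 3, 2, 4, 7
Ranks of variable 2: 1, 6, 3, 7, 4, 2, 5
d = r₁ − r₂: 4, -5, 3, -4, -2, 2, 2
d²: 16, 25, 9, 16, 4, 4, 4; Σd² = 78
ρ = 1 − 6·78/(7·48) = 1 − 468/336 = -0.393

-0.393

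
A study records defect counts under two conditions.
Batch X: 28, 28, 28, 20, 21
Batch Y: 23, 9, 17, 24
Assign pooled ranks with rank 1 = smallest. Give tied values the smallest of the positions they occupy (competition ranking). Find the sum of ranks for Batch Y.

14

Sorted (ascending): 9, 17, 20, 21, 23, 24, 28, 28, 28
The 3 values of 28 occupy positions 7–9 → each gets rank 7.
Batch Y values → pooled ranks: 23→5, 9→1, 17→2, 24→6
Rank sum = 5 + 1 + 2 + 6 = 14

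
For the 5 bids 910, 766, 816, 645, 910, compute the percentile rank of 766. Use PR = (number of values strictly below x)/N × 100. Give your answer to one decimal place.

N = 5.
Strictly below 766: 1. Equal to 766: 1.
PR = 1/5 × 100 = 20.0

20.0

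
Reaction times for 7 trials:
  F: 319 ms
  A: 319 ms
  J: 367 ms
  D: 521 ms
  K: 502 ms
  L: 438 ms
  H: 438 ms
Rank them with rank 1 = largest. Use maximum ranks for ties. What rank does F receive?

Sorted (descending): 521, 502, 438, 438, 367, 319, 319
The 2 values of 438 occupy positions 3–4 → each gets rank 4.
The 2 values of 319 occupy positions 6–7 → each gets rank 7.
F has value 319 ms → rank 7.

7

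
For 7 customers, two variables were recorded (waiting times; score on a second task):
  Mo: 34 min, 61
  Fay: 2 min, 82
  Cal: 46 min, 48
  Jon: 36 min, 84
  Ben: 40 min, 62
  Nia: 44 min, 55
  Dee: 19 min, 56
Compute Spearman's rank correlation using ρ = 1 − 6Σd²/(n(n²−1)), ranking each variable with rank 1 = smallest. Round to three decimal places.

-0.571

Ranks of variable 1: 3, 1, 7, 4, 5, 6, 2
Ranks of variable 2: 4, 6, 1, 7, 5, 2, 3
d = r₁ − r₂: -1, -5, 6, -3, 0, 4, -1
d²: 1, 25, 36, 9, 0, 16, 1; Σd² = 88
ρ = 1 − 6·88/(7·48) = 1 − 528/336 = -0.571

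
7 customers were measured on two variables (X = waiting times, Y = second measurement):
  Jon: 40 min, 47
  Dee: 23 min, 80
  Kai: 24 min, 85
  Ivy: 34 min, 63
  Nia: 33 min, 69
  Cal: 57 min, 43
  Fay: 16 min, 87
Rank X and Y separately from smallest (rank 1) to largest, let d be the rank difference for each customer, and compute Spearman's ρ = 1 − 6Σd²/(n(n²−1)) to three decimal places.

Ranks of variable 1: 6, 2, 3, 5, 4, 7, 1
Ranks of variable 2: 2, 5, 6, 3, 4, 1, 7
d = r₁ − r₂: 4, -3, -3, 2, 0, 6, -6
d²: 16, 9, 9, 4, 0, 36, 36; Σd² = 110
ρ = 1 − 6·110/(7·48) = 1 − 660/336 = -0.964

-0.964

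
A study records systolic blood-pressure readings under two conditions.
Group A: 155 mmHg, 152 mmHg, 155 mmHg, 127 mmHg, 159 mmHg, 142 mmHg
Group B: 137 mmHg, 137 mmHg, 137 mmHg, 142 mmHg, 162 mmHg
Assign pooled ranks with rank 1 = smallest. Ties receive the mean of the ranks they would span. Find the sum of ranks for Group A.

40.5

Sorted (ascending): 127, 137, 137, 137, 142, 142, 152, 155, 155, 159, 162
The 3 values of 137 occupy positions 2–4 → average rank 3.
The 2 values of 142 occupy positions 5–6 → average rank (5+6)/2 = 5.5.
The 2 values of 155 occupy positions 8–9 → average rank (8+9)/2 = 8.5.
Group A values → pooled ranks: 155→8.5, 152→7, 155→8.5, 127→1, 159→10, 142→5.5
Rank sum = 8.5 + 7 + 8.5 + 1 + 10 + 5.5 = 40.5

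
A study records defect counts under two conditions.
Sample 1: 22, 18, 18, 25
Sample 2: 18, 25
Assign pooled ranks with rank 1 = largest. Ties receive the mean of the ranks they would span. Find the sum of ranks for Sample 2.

6.5

Sorted (descending): 25, 25, 22, 18, 18, 18
The 2 values of 25 occupy positions 1–2 → average rank (1+2)/2 = 1.5.
The 3 values of 18 occupy positions 4–6 → average rank 5.
Sample 2 values → pooled ranks: 18→5, 25→1.5
Rank sum = 5 + 1.5 = 6.5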